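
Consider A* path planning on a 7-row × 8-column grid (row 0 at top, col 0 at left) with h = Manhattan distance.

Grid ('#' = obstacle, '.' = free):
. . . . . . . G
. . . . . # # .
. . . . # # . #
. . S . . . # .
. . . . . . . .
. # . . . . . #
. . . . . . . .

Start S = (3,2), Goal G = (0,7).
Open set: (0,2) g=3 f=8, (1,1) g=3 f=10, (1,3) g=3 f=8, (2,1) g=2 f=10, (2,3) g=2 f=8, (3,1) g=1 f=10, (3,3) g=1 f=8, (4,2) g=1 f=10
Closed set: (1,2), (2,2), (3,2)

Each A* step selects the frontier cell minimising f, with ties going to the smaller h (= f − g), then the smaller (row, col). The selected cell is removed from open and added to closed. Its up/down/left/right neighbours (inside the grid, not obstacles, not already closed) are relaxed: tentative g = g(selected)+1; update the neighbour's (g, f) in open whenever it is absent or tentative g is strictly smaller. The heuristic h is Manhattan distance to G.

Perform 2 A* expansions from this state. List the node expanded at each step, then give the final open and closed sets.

step 1: expand (0,2) (f=8, h=5) → closed; open now [(0,1) g=4 f=10, (0,3) g=4 f=8, (1,1) g=3 f=10, (1,3) g=3 f=8, (2,1) g=2 f=10, (2,3) g=2 f=8, (3,1) g=1 f=10, (3,3) g=1 f=8, (4,2) g=1 f=10]
step 2: expand (0,3) (f=8, h=4) → closed; open now [(0,1) g=4 f=10, (0,4) g=5 f=8, (1,1) g=3 f=10, (1,3) g=3 f=8, (2,1) g=2 f=10, (2,3) g=2 f=8, (3,1) g=1 f=10, (3,3) g=1 f=8, (4,2) g=1 f=10]

order=[(0,2) → (0,3)]; open=[(0,1) g=4 f=10, (0,4) g=5 f=8, (1,1) g=3 f=10, (1,3) g=3 f=8, (2,1) g=2 f=10, (2,3) g=2 f=8, (3,1) g=1 f=10, (3,3) g=1 f=8, (4,2) g=1 f=10]; closed=[(0,2), (0,3), (1,2), (2,2), (3,2)]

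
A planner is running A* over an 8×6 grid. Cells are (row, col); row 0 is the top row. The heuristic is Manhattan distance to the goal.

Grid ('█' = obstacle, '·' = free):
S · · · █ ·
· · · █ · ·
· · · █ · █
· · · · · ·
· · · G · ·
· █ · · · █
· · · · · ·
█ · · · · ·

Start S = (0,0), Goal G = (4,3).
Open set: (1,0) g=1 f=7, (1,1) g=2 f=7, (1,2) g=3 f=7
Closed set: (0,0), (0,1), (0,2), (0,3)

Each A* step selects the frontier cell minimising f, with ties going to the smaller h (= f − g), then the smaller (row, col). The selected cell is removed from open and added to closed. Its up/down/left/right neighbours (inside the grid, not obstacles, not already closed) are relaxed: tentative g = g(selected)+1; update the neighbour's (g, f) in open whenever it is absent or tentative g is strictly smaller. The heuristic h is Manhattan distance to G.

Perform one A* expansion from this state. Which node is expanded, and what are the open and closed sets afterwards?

step 1: expand (1,2) (f=7, h=4) → closed; open now [(1,0) g=1 f=7, (1,1) g=2 f=7, (2,2) g=4 f=7]

expanded=(1,2); open=[(1,0) g=1 f=7, (1,1) g=2 f=7, (2,2) g=4 f=7]; closed=[(0,0), (0,1), (0,2), (0,3), (1,2)]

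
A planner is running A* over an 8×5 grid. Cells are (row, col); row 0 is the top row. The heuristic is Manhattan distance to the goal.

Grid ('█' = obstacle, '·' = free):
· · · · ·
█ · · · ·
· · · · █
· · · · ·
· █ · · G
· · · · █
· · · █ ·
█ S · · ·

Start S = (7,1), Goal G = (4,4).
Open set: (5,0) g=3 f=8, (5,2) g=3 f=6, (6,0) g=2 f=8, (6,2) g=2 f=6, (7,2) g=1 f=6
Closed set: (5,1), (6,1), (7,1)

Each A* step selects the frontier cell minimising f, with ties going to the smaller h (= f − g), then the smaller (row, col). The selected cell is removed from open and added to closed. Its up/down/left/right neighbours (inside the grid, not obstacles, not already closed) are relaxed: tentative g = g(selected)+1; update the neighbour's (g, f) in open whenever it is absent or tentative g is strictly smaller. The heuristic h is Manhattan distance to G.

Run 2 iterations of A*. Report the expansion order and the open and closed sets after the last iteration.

order=[(5,2) → (4,2)]; open=[(3,2) g=5 f=8, (4,3) g=5 f=6, (5,0) g=3 f=8, (5,3) g=4 f=6, (6,0) g=2 f=8, (6,2) g=2 f=6, (7,2) g=1 f=6]; closed=[(4,2), (5,1), (5,2), (6,1), (7,1)]

step 1: expand (5,2) (f=6, h=3) → closed; open now [(4,2) g=4 f=6, (5,0) g=3 f=8, (5,3) g=4 f=6, (6,0) g=2 f=8, (6,2) g=2 f=6, (7,2) g=1 f=6]
step 2: expand (4,2) (f=6, h=2) → closed; open now [(3,2) g=5 f=8, (4,3) g=5 f=6, (5,0) g=3 f=8, (5,3) g=4 f=6, (6,0) g=2 f=8, (6,2) g=2 f=6, (7,2) g=1 f=6]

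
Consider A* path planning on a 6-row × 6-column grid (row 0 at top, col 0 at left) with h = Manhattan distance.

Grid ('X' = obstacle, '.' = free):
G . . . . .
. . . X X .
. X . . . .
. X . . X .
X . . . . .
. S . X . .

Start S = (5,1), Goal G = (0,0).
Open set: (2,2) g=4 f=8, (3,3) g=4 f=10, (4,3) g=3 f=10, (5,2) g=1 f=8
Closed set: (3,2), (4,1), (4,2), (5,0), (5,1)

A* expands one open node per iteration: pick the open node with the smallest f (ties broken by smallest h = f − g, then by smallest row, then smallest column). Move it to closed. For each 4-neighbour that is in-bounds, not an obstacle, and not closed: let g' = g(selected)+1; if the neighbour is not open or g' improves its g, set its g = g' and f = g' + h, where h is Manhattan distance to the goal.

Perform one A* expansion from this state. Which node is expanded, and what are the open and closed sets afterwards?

expanded=(2,2); open=[(1,2) g=5 f=8, (2,3) g=5 f=10, (3,3) g=4 f=10, (4,3) g=3 f=10, (5,2) g=1 f=8]; closed=[(2,2), (3,2), (4,1), (4,2), (5,0), (5,1)]

step 1: expand (2,2) (f=8, h=4) → closed; open now [(1,2) g=5 f=8, (2,3) g=5 f=10, (3,3) g=4 f=10, (4,3) g=3 f=10, (5,2) g=1 f=8]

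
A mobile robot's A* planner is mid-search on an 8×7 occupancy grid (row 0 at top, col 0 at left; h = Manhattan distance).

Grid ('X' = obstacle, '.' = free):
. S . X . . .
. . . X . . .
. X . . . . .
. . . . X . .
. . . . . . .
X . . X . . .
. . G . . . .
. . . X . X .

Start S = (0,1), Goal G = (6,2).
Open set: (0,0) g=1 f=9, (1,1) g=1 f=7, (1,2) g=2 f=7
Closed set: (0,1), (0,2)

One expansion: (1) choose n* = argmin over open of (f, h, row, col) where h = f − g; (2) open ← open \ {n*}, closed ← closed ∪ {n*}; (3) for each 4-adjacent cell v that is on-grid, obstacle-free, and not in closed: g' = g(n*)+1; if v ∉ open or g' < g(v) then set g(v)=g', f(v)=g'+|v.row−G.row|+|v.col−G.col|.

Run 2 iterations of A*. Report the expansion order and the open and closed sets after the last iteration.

step 1: expand (1,2) (f=7, h=5) → closed; open now [(0,0) g=1 f=9, (1,1) g=1 f=7, (2,2) g=3 f=7]
step 2: expand (2,2) (f=7, h=4) → closed; open now [(0,0) g=1 f=9, (1,1) g=1 f=7, (2,3) g=4 f=9, (3,2) g=4 f=7]

order=[(1,2) → (2,2)]; open=[(0,0) g=1 f=9, (1,1) g=1 f=7, (2,3) g=4 f=9, (3,2) g=4 f=7]; closed=[(0,1), (0,2), (1,2), (2,2)]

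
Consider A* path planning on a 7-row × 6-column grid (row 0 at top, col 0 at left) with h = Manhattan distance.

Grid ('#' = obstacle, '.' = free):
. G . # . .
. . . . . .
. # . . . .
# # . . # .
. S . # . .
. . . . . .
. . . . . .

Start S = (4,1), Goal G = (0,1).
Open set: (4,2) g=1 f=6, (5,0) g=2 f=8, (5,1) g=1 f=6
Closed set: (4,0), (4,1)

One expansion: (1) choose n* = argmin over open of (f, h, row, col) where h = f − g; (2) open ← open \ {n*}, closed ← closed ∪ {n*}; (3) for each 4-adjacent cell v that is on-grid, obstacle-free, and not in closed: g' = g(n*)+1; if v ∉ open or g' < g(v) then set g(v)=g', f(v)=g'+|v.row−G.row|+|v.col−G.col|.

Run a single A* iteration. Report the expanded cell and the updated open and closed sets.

step 1: expand (4,2) (f=6, h=5) → closed; open now [(3,2) g=2 f=6, (5,0) g=2 f=8, (5,1) g=1 f=6, (5,2) g=2 f=8]

expanded=(4,2); open=[(3,2) g=2 f=6, (5,0) g=2 f=8, (5,1) g=1 f=6, (5,2) g=2 f=8]; closed=[(4,0), (4,1), (4,2)]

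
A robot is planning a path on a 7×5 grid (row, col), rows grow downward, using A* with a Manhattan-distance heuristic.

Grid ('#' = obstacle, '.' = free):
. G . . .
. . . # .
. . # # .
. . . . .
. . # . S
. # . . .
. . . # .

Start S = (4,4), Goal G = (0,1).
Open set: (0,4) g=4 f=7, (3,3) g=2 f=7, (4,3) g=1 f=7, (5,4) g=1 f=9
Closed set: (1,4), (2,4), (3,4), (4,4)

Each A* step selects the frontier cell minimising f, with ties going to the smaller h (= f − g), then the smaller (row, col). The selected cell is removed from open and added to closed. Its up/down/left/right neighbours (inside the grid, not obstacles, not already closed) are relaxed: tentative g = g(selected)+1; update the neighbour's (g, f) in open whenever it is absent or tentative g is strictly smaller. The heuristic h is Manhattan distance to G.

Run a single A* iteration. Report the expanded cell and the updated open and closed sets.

expanded=(0,4); open=[(0,3) g=5 f=7, (3,3) g=2 f=7, (4,3) g=1 f=7, (5,4) g=1 f=9]; closed=[(0,4), (1,4), (2,4), (3,4), (4,4)]

step 1: expand (0,4) (f=7, h=3) → closed; open now [(0,3) g=5 f=7, (3,3) g=2 f=7, (4,3) g=1 f=7, (5,4) g=1 f=9]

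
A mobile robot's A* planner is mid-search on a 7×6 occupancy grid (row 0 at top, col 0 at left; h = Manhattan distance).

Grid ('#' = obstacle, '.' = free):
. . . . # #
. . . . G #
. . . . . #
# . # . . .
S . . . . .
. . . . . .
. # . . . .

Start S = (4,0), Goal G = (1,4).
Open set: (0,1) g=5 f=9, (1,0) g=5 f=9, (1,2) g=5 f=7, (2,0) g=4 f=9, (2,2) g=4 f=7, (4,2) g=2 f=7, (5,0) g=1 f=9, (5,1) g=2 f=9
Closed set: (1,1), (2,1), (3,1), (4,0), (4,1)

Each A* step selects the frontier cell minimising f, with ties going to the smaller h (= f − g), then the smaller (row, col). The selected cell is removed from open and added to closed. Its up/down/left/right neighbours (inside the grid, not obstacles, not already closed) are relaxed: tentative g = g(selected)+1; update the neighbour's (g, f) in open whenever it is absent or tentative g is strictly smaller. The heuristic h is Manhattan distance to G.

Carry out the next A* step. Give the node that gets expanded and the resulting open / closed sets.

expanded=(1,2); open=[(0,1) g=5 f=9, (0,2) g=6 f=9, (1,0) g=5 f=9, (1,3) g=6 f=7, (2,0) g=4 f=9, (2,2) g=4 f=7, (4,2) g=2 f=7, (5,0) g=1 f=9, (5,1) g=2 f=9]; closed=[(1,1), (1,2), (2,1), (3,1), (4,0), (4,1)]

step 1: expand (1,2) (f=7, h=2) → closed; open now [(0,1) g=5 f=9, (0,2) g=6 f=9, (1,0) g=5 f=9, (1,3) g=6 f=7, (2,0) g=4 f=9, (2,2) g=4 f=7, (4,2) g=2 f=7, (5,0) g=1 f=9, (5,1) g=2 f=9]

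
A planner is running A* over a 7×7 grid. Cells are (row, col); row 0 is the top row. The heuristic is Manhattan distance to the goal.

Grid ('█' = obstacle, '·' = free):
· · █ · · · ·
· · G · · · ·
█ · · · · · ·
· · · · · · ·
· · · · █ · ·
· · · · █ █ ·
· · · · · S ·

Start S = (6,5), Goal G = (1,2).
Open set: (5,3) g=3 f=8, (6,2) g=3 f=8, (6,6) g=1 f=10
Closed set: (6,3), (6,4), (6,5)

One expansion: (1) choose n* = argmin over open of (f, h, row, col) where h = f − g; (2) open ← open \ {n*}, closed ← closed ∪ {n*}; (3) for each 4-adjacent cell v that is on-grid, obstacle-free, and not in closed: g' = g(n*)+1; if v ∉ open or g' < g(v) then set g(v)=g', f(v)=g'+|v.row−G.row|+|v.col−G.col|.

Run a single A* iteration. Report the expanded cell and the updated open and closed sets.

expanded=(5,3); open=[(4,3) g=4 f=8, (5,2) g=4 f=8, (6,2) g=3 f=8, (6,6) g=1 f=10]; closed=[(5,3), (6,3), (6,4), (6,5)]

step 1: expand (5,3) (f=8, h=5) → closed; open now [(4,3) g=4 f=8, (5,2) g=4 f=8, (6,2) g=3 f=8, (6,6) g=1 f=10]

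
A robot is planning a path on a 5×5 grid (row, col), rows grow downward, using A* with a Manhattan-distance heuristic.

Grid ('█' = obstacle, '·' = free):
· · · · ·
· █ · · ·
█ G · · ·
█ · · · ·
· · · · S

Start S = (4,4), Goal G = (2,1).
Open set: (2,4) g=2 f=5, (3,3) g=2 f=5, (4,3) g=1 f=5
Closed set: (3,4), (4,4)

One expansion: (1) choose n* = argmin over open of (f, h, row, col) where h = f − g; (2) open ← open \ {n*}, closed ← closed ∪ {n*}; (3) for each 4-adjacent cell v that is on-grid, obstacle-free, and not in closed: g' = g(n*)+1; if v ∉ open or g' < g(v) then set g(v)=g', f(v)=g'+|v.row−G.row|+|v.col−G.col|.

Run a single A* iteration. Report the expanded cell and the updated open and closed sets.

expanded=(2,4); open=[(1,4) g=3 f=7, (2,3) g=3 f=5, (3,3) g=2 f=5, (4,3) g=1 f=5]; closed=[(2,4), (3,4), (4,4)]

step 1: expand (2,4) (f=5, h=3) → closed; open now [(1,4) g=3 f=7, (2,3) g=3 f=5, (3,3) g=2 f=5, (4,3) g=1 f=5]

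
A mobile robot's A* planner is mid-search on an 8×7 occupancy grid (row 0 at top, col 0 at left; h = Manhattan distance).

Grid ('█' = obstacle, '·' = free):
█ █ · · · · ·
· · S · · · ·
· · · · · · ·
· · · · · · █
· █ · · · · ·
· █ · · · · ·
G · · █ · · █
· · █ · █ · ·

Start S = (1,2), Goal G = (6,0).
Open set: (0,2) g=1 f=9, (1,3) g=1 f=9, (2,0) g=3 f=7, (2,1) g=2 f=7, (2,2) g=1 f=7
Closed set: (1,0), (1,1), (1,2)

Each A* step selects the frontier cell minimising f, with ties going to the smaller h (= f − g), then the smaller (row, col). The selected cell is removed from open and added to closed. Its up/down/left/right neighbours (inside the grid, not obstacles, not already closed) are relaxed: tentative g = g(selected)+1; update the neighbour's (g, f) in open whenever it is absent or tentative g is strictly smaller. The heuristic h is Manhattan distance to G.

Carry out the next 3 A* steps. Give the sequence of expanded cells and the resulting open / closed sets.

step 1: expand (2,0) (f=7, h=4) → closed; open now [(0,2) g=1 f=9, (1,3) g=1 f=9, (2,1) g=2 f=7, (2,2) g=1 f=7, (3,0) g=4 f=7]
step 2: expand (3,0) (f=7, h=3) → closed; open now [(0,2) g=1 f=9, (1,3) g=1 f=9, (2,1) g=2 f=7, (2,2) g=1 f=7, (3,1) g=5 f=9, (4,0) g=5 f=7]
step 3: expand (4,0) (f=7, h=2) → closed; open now [(0,2) g=1 f=9, (1,3) g=1 f=9, (2,1) g=2 f=7, (2,2) g=1 f=7, (3,1) g=5 f=9, (5,0) g=6 f=7]

order=[(2,0) → (3,0) → (4,0)]; open=[(0,2) g=1 f=9, (1,3) g=1 f=9, (2,1) g=2 f=7, (2,2) g=1 f=7, (3,1) g=5 f=9, (5,0) g=6 f=7]; closed=[(1,0), (1,1), (1,2), (2,0), (3,0), (4,0)]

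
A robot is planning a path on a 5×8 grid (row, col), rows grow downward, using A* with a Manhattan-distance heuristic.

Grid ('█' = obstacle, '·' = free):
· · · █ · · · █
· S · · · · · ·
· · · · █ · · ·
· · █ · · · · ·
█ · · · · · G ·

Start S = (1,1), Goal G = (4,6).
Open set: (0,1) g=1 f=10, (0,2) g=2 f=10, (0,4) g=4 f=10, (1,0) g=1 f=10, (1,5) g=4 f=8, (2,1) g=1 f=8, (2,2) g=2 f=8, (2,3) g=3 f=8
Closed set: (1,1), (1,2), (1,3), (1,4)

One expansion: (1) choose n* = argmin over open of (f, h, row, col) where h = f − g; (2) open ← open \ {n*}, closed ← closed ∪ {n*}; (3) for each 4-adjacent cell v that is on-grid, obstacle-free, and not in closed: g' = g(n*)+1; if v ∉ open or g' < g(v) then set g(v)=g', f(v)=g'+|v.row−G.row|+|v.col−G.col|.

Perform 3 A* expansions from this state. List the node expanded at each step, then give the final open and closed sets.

step 1: expand (1,5) (f=8, h=4) → closed; open now [(0,1) g=1 f=10, (0,2) g=2 f=10, (0,4) g=4 f=10, (0,5) g=5 f=10, (1,0) g=1 f=10, (1,6) g=5 f=8, (2,1) g=1 f=8, (2,2) g=2 f=8, (2,3) g=3 f=8, (2,5) g=5 f=8]
step 2: expand (1,6) (f=8, h=3) → closed; open now [(0,1) g=1 f=10, (0,2) g=2 f=10, (0,4) g=4 f=10, (0,5) g=5 f=10, (0,6) g=6 f=10, (1,0) g=1 f=10, (1,7) g=6 f=10, (2,1) g=1 f=8, (2,2) g=2 f=8, (2,3) g=3 f=8, (2,5) g=5 f=8, (2,6) g=6 f=8]
step 3: expand (2,6) (f=8, h=2) → closed; open now [(0,1) g=1 f=10, (0,2) g=2 f=10, (0,4) g=4 f=10, (0,5) g=5 f=10, (0,6) g=6 f=10, (1,0) g=1 f=10, (1,7) g=6 f=10, (2,1) g=1 f=8, (2,2) g=2 f=8, (2,3) g=3 f=8, (2,5) g=5 f=8, (2,7) g=7 f=10, (3,6) g=7 f=8]

order=[(1,5) → (1,6) → (2,6)]; open=[(0,1) g=1 f=10, (0,2) g=2 f=10, (0,4) g=4 f=10, (0,5) g=5 f=10, (0,6) g=6 f=10, (1,0) g=1 f=10, (1,7) g=6 f=10, (2,1) g=1 f=8, (2,2) g=2 f=8, (2,3) g=3 f=8, (2,5) g=5 f=8, (2,7) g=7 f=10, (3,6) g=7 f=8]; closed=[(1,1), (1,2), (1,3), (1,4), (1,5), (1,6), (2,6)]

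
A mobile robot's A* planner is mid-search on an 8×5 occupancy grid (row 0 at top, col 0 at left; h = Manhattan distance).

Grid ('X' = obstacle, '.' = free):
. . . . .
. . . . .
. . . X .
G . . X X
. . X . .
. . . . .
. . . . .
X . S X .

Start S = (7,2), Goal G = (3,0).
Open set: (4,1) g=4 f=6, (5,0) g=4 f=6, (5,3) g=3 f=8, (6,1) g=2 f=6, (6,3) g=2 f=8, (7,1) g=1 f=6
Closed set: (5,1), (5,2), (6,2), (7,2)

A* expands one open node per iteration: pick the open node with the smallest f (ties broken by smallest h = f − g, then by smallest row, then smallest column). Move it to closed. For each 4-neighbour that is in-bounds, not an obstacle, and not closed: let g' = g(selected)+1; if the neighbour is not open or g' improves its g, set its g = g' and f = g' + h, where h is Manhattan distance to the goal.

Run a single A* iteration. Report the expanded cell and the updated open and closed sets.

expanded=(4,1); open=[(3,1) g=5 f=6, (4,0) g=5 f=6, (5,0) g=4 f=6, (5,3) g=3 f=8, (6,1) g=2 f=6, (6,3) g=2 f=8, (7,1) g=1 f=6]; closed=[(4,1), (5,1), (5,2), (6,2), (7,2)]

step 1: expand (4,1) (f=6, h=2) → closed; open now [(3,1) g=5 f=6, (4,0) g=5 f=6, (5,0) g=4 f=6, (5,3) g=3 f=8, (6,1) g=2 f=6, (6,3) g=2 f=8, (7,1) g=1 f=6]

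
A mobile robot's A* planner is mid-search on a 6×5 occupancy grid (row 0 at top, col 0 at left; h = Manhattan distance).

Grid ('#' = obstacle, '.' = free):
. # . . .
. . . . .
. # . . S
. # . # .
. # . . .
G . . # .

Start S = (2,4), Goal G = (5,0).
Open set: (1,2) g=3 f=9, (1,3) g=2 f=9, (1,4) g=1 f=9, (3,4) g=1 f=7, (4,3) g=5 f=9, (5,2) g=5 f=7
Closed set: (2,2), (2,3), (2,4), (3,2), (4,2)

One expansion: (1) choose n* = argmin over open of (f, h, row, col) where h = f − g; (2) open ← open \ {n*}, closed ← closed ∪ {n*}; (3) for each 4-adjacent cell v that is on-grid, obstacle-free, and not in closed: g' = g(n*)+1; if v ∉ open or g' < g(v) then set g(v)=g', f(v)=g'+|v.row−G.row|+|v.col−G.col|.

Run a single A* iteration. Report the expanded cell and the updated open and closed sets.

step 1: expand (5,2) (f=7, h=2) → closed; open now [(1,2) g=3 f=9, (1,3) g=2 f=9, (1,4) g=1 f=9, (3,4) g=1 f=7, (4,3) g=5 f=9, (5,1) g=6 f=7]

expanded=(5,2); open=[(1,2) g=3 f=9, (1,3) g=2 f=9, (1,4) g=1 f=9, (3,4) g=1 f=7, (4,3) g=5 f=9, (5,1) g=6 f=7]; closed=[(2,2), (2,3), (2,4), (3,2), (4,2), (5,2)]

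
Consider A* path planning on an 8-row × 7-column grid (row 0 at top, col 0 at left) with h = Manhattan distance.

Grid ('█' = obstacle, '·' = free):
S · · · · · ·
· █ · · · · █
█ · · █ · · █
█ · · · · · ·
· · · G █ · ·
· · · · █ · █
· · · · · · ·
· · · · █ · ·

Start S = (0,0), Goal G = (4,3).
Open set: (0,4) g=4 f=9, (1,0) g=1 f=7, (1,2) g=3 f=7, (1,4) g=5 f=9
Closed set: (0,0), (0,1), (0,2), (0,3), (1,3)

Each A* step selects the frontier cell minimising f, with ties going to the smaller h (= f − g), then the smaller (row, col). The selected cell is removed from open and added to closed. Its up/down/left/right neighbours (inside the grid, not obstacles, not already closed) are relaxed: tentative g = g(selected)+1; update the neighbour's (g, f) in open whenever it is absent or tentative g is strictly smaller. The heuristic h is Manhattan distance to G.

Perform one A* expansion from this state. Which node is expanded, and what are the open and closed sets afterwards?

expanded=(1,2); open=[(0,4) g=4 f=9, (1,0) g=1 f=7, (1,4) g=5 f=9, (2,2) g=4 f=7]; closed=[(0,0), (0,1), (0,2), (0,3), (1,2), (1,3)]

step 1: expand (1,2) (f=7, h=4) → closed; open now [(0,4) g=4 f=9, (1,0) g=1 f=7, (1,4) g=5 f=9, (2,2) g=4 f=7]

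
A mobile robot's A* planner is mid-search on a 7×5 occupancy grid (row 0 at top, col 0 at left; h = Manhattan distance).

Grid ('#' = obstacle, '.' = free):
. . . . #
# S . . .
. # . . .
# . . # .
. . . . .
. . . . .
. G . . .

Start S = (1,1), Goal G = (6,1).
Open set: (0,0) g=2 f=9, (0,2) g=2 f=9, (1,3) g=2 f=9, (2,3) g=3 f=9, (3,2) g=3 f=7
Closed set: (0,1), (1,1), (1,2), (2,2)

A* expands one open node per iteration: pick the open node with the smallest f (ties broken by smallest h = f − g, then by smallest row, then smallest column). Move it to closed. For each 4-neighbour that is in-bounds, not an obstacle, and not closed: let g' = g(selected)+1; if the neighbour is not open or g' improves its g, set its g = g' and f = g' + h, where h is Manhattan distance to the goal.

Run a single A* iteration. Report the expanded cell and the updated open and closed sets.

expanded=(3,2); open=[(0,0) g=2 f=9, (0,2) g=2 f=9, (1,3) g=2 f=9, (2,3) g=3 f=9, (3,1) g=4 f=7, (4,2) g=4 f=7]; closed=[(0,1), (1,1), (1,2), (2,2), (3,2)]

step 1: expand (3,2) (f=7, h=4) → closed; open now [(0,0) g=2 f=9, (0,2) g=2 f=9, (1,3) g=2 f=9, (2,3) g=3 f=9, (3,1) g=4 f=7, (4,2) g=4 f=7]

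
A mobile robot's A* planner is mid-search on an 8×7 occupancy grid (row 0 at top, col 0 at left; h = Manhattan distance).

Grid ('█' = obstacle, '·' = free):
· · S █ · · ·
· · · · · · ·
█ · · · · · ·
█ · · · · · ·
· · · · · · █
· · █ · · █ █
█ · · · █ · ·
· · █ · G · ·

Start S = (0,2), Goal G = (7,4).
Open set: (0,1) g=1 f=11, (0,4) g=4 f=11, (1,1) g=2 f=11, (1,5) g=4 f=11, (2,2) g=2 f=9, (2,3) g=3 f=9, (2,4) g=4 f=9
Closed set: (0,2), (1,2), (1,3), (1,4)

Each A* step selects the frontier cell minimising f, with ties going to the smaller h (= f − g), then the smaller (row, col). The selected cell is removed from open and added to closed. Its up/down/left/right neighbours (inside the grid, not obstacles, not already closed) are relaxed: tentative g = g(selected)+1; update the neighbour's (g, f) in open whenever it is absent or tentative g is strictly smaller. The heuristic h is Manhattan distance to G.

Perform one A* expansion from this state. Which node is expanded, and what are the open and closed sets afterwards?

expanded=(2,4); open=[(0,1) g=1 f=11, (0,4) g=4 f=11, (1,1) g=2 f=11, (1,5) g=4 f=11, (2,2) g=2 f=9, (2,3) g=3 f=9, (2,5) g=5 f=11, (3,4) g=5 f=9]; closed=[(0,2), (1,2), (1,3), (1,4), (2,4)]

step 1: expand (2,4) (f=9, h=5) → closed; open now [(0,1) g=1 f=11, (0,4) g=4 f=11, (1,1) g=2 f=11, (1,5) g=4 f=11, (2,2) g=2 f=9, (2,3) g=3 f=9, (2,5) g=5 f=11, (3,4) g=5 f=9]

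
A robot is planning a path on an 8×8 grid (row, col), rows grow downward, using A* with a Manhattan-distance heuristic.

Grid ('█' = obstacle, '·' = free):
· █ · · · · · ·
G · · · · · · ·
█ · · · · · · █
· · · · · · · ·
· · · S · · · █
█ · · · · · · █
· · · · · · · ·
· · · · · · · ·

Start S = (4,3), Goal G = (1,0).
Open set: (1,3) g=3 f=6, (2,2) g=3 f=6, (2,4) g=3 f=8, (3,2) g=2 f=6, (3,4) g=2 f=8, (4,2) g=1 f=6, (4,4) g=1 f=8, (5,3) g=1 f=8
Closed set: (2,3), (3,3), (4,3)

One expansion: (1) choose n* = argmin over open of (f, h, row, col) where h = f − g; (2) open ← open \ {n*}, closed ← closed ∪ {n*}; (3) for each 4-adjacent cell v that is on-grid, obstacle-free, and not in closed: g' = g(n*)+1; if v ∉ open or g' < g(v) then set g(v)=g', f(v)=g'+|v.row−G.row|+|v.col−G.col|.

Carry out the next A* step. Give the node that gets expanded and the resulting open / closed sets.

step 1: expand (1,3) (f=6, h=3) → closed; open now [(0,3) g=4 f=8, (1,2) g=4 f=6, (1,4) g=4 f=8, (2,2) g=3 f=6, (2,4) g=3 f=8, (3,2) g=2 f=6, (3,4) g=2 f=8, (4,2) g=1 f=6, (4,4) g=1 f=8, (5,3) g=1 f=8]

expanded=(1,3); open=[(0,3) g=4 f=8, (1,2) g=4 f=6, (1,4) g=4 f=8, (2,2) g=3 f=6, (2,4) g=3 f=8, (3,2) g=2 f=6, (3,4) g=2 f=8, (4,2) g=1 f=6, (4,4) g=1 f=8, (5,3) g=1 f=8]; closed=[(1,3), (2,3), (3,3), (4,3)]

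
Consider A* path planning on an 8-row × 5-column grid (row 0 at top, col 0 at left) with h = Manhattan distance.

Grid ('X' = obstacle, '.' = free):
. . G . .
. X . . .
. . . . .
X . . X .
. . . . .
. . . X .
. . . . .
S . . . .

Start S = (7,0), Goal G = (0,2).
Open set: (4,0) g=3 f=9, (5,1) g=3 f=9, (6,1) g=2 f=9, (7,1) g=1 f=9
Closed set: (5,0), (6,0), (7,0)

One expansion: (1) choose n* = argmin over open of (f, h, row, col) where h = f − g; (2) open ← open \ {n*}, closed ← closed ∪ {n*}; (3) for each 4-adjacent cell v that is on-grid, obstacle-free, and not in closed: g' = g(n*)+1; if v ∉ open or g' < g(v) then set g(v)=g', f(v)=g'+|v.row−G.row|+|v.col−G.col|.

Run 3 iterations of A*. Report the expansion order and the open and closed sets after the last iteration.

step 1: expand (4,0) (f=9, h=6) → closed; open now [(4,1) g=4 f=9, (5,1) g=3 f=9, (6,1) g=2 f=9, (7,1) g=1 f=9]
step 2: expand (4,1) (f=9, h=5) → closed; open now [(3,1) g=5 f=9, (4,2) g=5 f=9, (5,1) g=3 f=9, (6,1) g=2 f=9, (7,1) g=1 f=9]
step 3: expand (3,1) (f=9, h=4) → closed; open now [(2,1) g=6 f=9, (3,2) g=6 f=9, (4,2) g=5 f=9, (5,1) g=3 f=9, (6,1) g=2 f=9, (7,1) g=1 f=9]

order=[(4,0) → (4,1) → (3,1)]; open=[(2,1) g=6 f=9, (3,2) g=6 f=9, (4,2) g=5 f=9, (5,1) g=3 f=9, (6,1) g=2 f=9, (7,1) g=1 f=9]; closed=[(3,1), (4,0), (4,1), (5,0), (6,0), (7,0)]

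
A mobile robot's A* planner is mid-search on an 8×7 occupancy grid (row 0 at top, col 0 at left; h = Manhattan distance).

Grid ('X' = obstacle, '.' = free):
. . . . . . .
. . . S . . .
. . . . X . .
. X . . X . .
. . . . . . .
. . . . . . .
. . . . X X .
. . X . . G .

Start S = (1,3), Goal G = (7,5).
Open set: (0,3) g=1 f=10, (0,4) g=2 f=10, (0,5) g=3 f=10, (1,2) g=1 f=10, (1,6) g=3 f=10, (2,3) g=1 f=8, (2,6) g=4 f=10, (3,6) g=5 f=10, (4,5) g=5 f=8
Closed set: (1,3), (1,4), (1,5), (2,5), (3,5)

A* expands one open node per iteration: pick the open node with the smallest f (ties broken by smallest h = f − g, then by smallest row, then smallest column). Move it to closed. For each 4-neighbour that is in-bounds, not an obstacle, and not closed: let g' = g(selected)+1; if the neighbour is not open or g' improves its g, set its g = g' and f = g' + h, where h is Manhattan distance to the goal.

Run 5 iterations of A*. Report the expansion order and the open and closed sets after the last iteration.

step 1: expand (4,5) (f=8, h=3) → closed; open now [(0,3) g=1 f=10, (0,4) g=2 f=10, (0,5) g=3 f=10, (1,2) g=1 f=10, (1,6) g=3 f=10, (2,3) g=1 f=8, (2,6) g=4 f=10, (3,6) g=5 f=10, (4,4) g=6 f=10, (4,6) g=6 f=10, (5,5) g=6 f=8]
step 2: expand (5,5) (f=8, h=2) → closed; open now [(0,3) g=1 f=10, (0,4) g=2 f=10, (0,5) g=3 f=10, (1,2) g=1 f=10, (1,6) g=3 f=10, (2,3) g=1 f=8, (2,6) g=4 f=10, (3,6) g=5 f=10, (4,4) g=6 f=10, (4,6) g=6 f=10, (5,4) g=7 f=10, (5,6) g=7 f=10]
step 3: expand (2,3) (f=8, h=7) → closed; open now [(0,3) g=1 f=10, (0,4) g=2 f=10, (0,5) g=3 f=10, (1,2) g=1 f=10, (1,6) g=3 f=10, (2,2) g=2 f=10, (2,6) g=4 f=10, (3,3) g=2 f=8, (3,6) g=5 f=10, (4,4) g=6 f=10, (4,6) g=6 f=10, (5,4) g=7 f=10, (5,6) g=7 f=10]
step 4: expand (3,3) (f=8, h=6) → closed; open now [(0,3) g=1 f=10, (0,4) g=2 f=10, (0,5) g=3 f=10, (1,2) g=1 f=10, (1,6) g=3 f=10, (2,2) g=2 f=10, (2,6) g=4 f=10, (3,2) g=3 f=10, (3,6) g=5 f=10, (4,3) g=3 f=8, (4,4) g=6 f=10, (4,6) g=6 f=10, (5,4) g=7 f=10, (5,6) g=7 f=10]
step 5: expand (4,3) (f=8, h=5) → closed; open now [(0,3) g=1 f=10, (0,4) g=2 f=10, (0,5) g=3 f=10, (1,2) g=1 f=10, (1,6) g=3 f=10, (2,2) g=2 f=10, (2,6) g=4 f=10, (3,2) g=3 f=10, (3,6) g=5 f=10, (4,2) g=4 f=10, (4,4) g=4 f=8, (4,6) g=6 f=10, (5,3) g=4 f=8, (5,4) g=7 f=10, (5,6) g=7 f=10]

order=[(4,5) → (5,5) → (2,3) → (3,3) → (4,3)]; open=[(0,3) g=1 f=10, (0,4) g=2 f=10, (0,5) g=3 f=10, (1,2) g=1 f=10, (1,6) g=3 f=10, (2,2) g=2 f=10, (2,6) g=4 f=10, (3,2) g=3 f=10, (3,6) g=5 f=10, (4,2) g=4 f=10, (4,4) g=4 f=8, (4,6) g=6 f=10, (5,3) g=4 f=8, (5,4) g=7 f=10, (5,6) g=7 f=10]; closed=[(1,3), (1,4), (1,5), (2,3), (2,5), (3,3), (3,5), (4,3), (4,5), (5,5)]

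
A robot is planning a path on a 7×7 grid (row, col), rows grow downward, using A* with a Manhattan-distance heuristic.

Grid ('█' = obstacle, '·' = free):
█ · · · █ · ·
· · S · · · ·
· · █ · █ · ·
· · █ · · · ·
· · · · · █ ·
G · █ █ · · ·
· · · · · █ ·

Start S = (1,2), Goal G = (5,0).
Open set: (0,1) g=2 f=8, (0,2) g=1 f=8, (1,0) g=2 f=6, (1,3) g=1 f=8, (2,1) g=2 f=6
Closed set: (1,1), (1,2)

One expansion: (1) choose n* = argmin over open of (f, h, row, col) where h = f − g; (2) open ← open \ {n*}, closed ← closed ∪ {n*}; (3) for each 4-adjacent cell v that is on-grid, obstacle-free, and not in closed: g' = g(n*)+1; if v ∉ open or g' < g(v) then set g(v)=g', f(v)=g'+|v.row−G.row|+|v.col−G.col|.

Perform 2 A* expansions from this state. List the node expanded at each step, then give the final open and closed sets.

order=[(1,0) → (2,0)]; open=[(0,1) g=2 f=8, (0,2) g=1 f=8, (1,3) g=1 f=8, (2,1) g=2 f=6, (3,0) g=4 f=6]; closed=[(1,0), (1,1), (1,2), (2,0)]

step 1: expand (1,0) (f=6, h=4) → closed; open now [(0,1) g=2 f=8, (0,2) g=1 f=8, (1,3) g=1 f=8, (2,0) g=3 f=6, (2,1) g=2 f=6]
step 2: expand (2,0) (f=6, h=3) → closed; open now [(0,1) g=2 f=8, (0,2) g=1 f=8, (1,3) g=1 f=8, (2,1) g=2 f=6, (3,0) g=4 f=6]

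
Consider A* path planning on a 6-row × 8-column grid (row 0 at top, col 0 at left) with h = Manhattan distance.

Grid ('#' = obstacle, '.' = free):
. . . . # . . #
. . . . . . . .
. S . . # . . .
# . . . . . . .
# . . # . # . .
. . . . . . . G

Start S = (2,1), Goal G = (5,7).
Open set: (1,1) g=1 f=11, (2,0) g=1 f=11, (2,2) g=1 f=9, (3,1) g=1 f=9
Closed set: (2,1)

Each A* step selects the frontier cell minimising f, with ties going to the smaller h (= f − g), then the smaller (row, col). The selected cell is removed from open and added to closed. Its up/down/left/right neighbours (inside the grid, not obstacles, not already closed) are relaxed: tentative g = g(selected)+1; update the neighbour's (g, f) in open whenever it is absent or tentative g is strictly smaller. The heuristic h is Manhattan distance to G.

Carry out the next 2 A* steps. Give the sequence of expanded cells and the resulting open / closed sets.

step 1: expand (2,2) (f=9, h=8) → closed; open now [(1,1) g=1 f=11, (1,2) g=2 f=11, (2,0) g=1 f=11, (2,3) g=2 f=9, (3,1) g=1 f=9, (3,2) g=2 f=9]
step 2: expand (2,3) (f=9, h=7) → closed; open now [(1,1) g=1 f=11, (1,2) g=2 f=11, (1,3) g=3 f=11, (2,0) g=1 f=11, (3,1) g=1 f=9, (3,2) g=2 f=9, (3,3) g=3 f=9]

order=[(2,2) → (2,3)]; open=[(1,1) g=1 f=11, (1,2) g=2 f=11, (1,3) g=3 f=11, (2,0) g=1 f=11, (3,1) g=1 f=9, (3,2) g=2 f=9, (3,3) g=3 f=9]; closed=[(2,1), (2,2), (2,3)]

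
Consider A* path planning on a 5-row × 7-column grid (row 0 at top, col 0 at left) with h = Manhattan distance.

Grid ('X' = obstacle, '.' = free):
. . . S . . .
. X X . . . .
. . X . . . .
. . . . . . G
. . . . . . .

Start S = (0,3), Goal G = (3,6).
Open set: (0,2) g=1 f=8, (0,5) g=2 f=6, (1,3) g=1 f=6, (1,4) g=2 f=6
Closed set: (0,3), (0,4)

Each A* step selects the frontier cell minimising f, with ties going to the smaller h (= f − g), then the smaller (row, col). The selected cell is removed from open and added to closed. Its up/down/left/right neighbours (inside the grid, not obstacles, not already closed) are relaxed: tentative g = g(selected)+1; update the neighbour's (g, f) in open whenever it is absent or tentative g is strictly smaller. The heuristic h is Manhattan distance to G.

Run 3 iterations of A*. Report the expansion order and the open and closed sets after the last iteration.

step 1: expand (0,5) (f=6, h=4) → closed; open now [(0,2) g=1 f=8, (0,6) g=3 f=6, (1,3) g=1 f=6, (1,4) g=2 f=6, (1,5) g=3 f=6]
step 2: expand (0,6) (f=6, h=3) → closed; open now [(0,2) g=1 f=8, (1,3) g=1 f=6, (1,4) g=2 f=6, (1,5) g=3 f=6, (1,6) g=4 f=6]
step 3: expand (1,6) (f=6, h=2) → closed; open now [(0,2) g=1 f=8, (1,3) g=1 f=6, (1,4) g=2 f=6, (1,5) g=3 f=6, (2,6) g=5 f=6]

order=[(0,5) → (0,6) → (1,6)]; open=[(0,2) g=1 f=8, (1,3) g=1 f=6, (1,4) g=2 f=6, (1,5) g=3 f=6, (2,6) g=5 f=6]; closed=[(0,3), (0,4), (0,5), (0,6), (1,6)]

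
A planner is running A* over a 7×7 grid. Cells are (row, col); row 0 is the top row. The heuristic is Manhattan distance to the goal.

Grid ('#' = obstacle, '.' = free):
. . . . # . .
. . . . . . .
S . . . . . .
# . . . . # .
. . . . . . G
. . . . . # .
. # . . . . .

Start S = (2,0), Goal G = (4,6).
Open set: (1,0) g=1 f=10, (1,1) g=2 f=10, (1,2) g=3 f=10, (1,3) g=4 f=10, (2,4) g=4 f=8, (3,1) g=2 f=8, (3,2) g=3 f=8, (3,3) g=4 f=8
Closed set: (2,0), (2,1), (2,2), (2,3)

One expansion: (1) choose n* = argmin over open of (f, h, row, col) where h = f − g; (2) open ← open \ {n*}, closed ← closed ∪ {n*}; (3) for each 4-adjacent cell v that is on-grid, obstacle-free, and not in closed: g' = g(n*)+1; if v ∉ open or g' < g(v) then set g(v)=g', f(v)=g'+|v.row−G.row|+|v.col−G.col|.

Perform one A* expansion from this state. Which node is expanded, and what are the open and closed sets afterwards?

expanded=(2,4); open=[(1,0) g=1 f=10, (1,1) g=2 f=10, (1,2) g=3 f=10, (1,3) g=4 f=10, (1,4) g=5 f=10, (2,5) g=5 f=8, (3,1) g=2 f=8, (3,2) g=3 f=8, (3,3) g=4 f=8, (3,4) g=5 f=8]; closed=[(2,0), (2,1), (2,2), (2,3), (2,4)]

step 1: expand (2,4) (f=8, h=4) → closed; open now [(1,0) g=1 f=10, (1,1) g=2 f=10, (1,2) g=3 f=10, (1,3) g=4 f=10, (1,4) g=5 f=10, (2,5) g=5 f=8, (3,1) g=2 f=8, (3,2) g=3 f=8, (3,3) g=4 f=8, (3,4) g=5 f=8]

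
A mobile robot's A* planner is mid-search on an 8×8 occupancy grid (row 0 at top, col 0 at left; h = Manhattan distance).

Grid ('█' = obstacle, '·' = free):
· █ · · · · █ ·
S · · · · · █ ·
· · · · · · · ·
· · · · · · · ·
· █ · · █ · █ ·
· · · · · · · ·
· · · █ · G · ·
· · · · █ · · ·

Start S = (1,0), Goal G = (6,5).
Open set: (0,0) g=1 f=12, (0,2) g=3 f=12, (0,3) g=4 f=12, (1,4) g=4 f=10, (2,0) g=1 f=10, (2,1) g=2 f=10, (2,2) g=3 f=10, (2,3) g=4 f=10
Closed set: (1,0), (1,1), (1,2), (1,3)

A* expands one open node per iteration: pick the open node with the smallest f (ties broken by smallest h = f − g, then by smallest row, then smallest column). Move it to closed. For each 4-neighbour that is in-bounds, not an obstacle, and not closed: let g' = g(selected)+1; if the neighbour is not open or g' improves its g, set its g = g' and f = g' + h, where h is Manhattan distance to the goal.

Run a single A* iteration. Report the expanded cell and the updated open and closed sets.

step 1: expand (1,4) (f=10, h=6) → closed; open now [(0,0) g=1 f=12, (0,2) g=3 f=12, (0,3) g=4 f=12, (0,4) g=5 f=12, (1,5) g=5 f=10, (2,0) g=1 f=10, (2,1) g=2 f=10, (2,2) g=3 f=10, (2,3) g=4 f=10, (2,4) g=5 f=10]

expanded=(1,4); open=[(0,0) g=1 f=12, (0,2) g=3 f=12, (0,3) g=4 f=12, (0,4) g=5 f=12, (1,5) g=5 f=10, (2,0) g=1 f=10, (2,1) g=2 f=10, (2,2) g=3 f=10, (2,3) g=4 f=10, (2,4) g=5 f=10]; closed=[(1,0), (1,1), (1,2), (1,3), (1,4)]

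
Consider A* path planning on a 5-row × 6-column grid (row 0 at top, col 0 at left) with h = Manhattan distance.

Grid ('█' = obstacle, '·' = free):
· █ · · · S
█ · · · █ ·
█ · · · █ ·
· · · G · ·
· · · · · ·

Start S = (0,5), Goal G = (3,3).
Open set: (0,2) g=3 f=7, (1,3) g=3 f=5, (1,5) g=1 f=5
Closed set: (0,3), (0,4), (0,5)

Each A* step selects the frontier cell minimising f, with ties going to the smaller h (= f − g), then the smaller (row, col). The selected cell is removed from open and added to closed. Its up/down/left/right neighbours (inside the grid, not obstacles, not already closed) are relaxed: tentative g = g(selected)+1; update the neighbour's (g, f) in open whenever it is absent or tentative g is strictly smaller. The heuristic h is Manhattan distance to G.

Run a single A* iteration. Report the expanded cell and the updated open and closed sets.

expanded=(1,3); open=[(0,2) g=3 f=7, (1,2) g=4 f=7, (1,5) g=1 f=5, (2,3) g=4 f=5]; closed=[(0,3), (0,4), (0,5), (1,3)]

step 1: expand (1,3) (f=5, h=2) → closed; open now [(0,2) g=3 f=7, (1,2) g=4 f=7, (1,5) g=1 f=5, (2,3) g=4 f=5]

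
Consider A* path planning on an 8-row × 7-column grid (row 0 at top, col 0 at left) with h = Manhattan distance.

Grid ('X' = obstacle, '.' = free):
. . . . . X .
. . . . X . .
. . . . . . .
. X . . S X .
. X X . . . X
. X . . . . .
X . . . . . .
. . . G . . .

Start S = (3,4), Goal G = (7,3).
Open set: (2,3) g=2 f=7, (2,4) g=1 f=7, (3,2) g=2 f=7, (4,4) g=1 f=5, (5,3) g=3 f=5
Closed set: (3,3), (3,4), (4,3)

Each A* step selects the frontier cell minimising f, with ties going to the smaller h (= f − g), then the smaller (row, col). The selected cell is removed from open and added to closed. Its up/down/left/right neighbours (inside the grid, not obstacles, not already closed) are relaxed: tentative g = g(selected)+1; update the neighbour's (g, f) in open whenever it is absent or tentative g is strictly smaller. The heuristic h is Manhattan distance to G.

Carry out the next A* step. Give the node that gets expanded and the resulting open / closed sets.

expanded=(5,3); open=[(2,3) g=2 f=7, (2,4) g=1 f=7, (3,2) g=2 f=7, (4,4) g=1 f=5, (5,2) g=4 f=7, (5,4) g=4 f=7, (6,3) g=4 f=5]; closed=[(3,3), (3,4), (4,3), (5,3)]

step 1: expand (5,3) (f=5, h=2) → closed; open now [(2,3) g=2 f=7, (2,4) g=1 f=7, (3,2) g=2 f=7, (4,4) g=1 f=5, (5,2) g=4 f=7, (5,4) g=4 f=7, (6,3) g=4 f=5]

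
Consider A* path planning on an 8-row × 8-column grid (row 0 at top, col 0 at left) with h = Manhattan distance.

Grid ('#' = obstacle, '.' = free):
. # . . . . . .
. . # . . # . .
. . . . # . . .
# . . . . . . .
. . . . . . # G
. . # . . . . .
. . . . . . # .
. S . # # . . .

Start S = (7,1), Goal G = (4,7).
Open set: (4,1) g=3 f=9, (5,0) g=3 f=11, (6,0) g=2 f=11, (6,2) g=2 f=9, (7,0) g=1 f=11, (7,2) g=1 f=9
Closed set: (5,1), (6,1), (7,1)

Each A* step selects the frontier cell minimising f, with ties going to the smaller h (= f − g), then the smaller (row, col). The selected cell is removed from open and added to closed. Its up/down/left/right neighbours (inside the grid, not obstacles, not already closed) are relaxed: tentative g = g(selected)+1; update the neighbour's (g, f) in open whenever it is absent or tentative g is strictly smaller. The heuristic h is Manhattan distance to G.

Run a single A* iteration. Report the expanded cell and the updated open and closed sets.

step 1: expand (4,1) (f=9, h=6) → closed; open now [(3,1) g=4 f=11, (4,0) g=4 f=11, (4,2) g=4 f=9, (5,0) g=3 f=11, (6,0) g=2 f=11, (6,2) g=2 f=9, (7,0) g=1 f=11, (7,2) g=1 f=9]

expanded=(4,1); open=[(3,1) g=4 f=11, (4,0) g=4 f=11, (4,2) g=4 f=9, (5,0) g=3 f=11, (6,0) g=2 f=11, (6,2) g=2 f=9, (7,0) g=1 f=11, (7,2) g=1 f=9]; closed=[(4,1), (5,1), (6,1), (7,1)]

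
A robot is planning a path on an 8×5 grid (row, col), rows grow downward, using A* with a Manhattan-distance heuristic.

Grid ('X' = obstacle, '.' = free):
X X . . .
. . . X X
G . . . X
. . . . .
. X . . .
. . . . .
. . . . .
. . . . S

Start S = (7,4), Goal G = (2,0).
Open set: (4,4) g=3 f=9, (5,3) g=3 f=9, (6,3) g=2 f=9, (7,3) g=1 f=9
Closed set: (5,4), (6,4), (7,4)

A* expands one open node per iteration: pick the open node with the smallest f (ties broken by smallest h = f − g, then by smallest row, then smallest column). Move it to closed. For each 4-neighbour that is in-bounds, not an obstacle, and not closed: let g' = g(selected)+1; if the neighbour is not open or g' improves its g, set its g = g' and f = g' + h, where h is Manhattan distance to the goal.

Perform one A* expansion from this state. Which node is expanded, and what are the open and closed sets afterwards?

step 1: expand (4,4) (f=9, h=6) → closed; open now [(3,4) g=4 f=9, (4,3) g=4 f=9, (5,3) g=3 f=9, (6,3) g=2 f=9, (7,3) g=1 f=9]

expanded=(4,4); open=[(3,4) g=4 f=9, (4,3) g=4 f=9, (5,3) g=3 f=9, (6,3) g=2 f=9, (7,3) g=1 f=9]; closed=[(4,4), (5,4), (6,4), (7,4)]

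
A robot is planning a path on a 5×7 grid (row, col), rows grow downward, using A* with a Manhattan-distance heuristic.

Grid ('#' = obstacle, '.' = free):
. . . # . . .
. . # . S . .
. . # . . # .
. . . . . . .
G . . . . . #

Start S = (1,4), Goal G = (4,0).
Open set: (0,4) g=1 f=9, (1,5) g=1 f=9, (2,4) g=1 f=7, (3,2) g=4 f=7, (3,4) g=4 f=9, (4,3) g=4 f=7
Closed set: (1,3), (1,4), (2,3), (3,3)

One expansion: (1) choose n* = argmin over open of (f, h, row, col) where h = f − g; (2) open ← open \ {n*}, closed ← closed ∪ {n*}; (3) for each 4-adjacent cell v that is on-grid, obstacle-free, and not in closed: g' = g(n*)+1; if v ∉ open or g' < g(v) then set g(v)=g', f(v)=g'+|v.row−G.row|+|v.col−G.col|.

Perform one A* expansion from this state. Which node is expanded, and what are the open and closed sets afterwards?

step 1: expand (3,2) (f=7, h=3) → closed; open now [(0,4) g=1 f=9, (1,5) g=1 f=9, (2,4) g=1 f=7, (3,1) g=5 f=7, (3,4) g=4 f=9, (4,2) g=5 f=7, (4,3) g=4 f=7]

expanded=(3,2); open=[(0,4) g=1 f=9, (1,5) g=1 f=9, (2,4) g=1 f=7, (3,1) g=5 f=7, (3,4) g=4 f=9, (4,2) g=5 f=7, (4,3) g=4 f=7]; closed=[(1,3), (1,4), (2,3), (3,2), (3,3)]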